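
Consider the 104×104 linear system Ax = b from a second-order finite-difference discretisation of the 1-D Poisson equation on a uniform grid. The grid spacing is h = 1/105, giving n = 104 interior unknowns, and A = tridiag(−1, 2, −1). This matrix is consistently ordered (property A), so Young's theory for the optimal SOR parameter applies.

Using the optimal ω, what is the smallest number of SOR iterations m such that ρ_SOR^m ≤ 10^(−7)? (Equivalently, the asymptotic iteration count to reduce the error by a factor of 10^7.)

m = 270

[ρ_J] n=104: ρ(B_J) = cos(π/(n+1)) = cos(π/105) = 0.9995524.
root = sin(π/105) = 0.0299155  (since 1−cos² = sin²).
Then 2/(1+√(1−ρ_J²)) = 2/(1+0.0299155); ω* = 2/1.0299155 = 1.9419069.
ρ(B_{ω*}) = ω*−1 = 0.9419069
m ≥ 7·ln10 / (−ln 0.9419069) = 269.314; smallest integer m = 270.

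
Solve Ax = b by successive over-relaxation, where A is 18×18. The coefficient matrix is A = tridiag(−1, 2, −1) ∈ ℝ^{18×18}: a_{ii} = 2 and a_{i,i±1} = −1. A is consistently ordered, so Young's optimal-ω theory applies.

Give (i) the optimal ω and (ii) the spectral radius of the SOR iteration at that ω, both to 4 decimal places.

spectrum of D⁻¹(L+U) = {cos(kπ/19) : 1≤k≤18}; ρ_J = cos(π/19) = 0.9864.
root = sin(π/19) = 0.16459  (since 1−cos² = sin²).
Young: ω* = 2/(1+√(1−ρ_J²)) = 2/(1+0.16459) = 2/1.16459 = 1.7173.
At ω = 1.7173 every |λ(B_ω)| = ω−1, so ρ_SOR = 0.7173.

ω* = 1.7173, ρ_SOR = 0.7173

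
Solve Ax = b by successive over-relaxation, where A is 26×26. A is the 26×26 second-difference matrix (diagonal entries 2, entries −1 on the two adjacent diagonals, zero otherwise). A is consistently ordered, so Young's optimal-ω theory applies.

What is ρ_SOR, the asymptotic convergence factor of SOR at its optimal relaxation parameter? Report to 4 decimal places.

n=26: λ(B_J) = 1 − λ(A)/2 = cos(kπ/27); k=1 gives ρ_J = 0.9932.
√(1−ρ_J²) = |sin(π/27)| = 0.11609
ω* = 2/(1 + 0.11609) = 2/1.11609 = 1.7920.
ρ_SOR = ω* − 1 = 1.7920 − 1 = 0.7920.

ρ_SOR = 0.7920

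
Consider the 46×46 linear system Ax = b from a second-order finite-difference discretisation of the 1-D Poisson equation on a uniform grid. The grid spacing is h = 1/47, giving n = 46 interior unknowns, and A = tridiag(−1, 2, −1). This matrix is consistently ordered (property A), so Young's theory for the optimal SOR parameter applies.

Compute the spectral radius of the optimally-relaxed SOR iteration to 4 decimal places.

With n=46, ρ(Jacobi) = cos(π/47) = 0.9978.
√(1−ρ_J²) = |sin(π/47)| = 0.06679
Young: ω* = 2/(1+√(1−ρ_J²)) = 2/(1+0.06679) = 2/1.06679 = 1.8748.
Hence ρ(B_{ω*}) = 1.8748 − 1 = 0.8748.

ρ_SOR = 0.8748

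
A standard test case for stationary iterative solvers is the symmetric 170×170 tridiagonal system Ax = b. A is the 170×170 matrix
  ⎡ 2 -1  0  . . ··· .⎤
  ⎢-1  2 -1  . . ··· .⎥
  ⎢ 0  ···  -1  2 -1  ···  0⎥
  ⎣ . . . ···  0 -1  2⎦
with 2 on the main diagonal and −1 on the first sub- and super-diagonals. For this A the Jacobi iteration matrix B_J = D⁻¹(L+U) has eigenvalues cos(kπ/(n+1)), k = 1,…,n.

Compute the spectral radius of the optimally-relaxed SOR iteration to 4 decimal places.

ρ_SOR = 0.9639

With n=170, ρ(Jacobi) = cos(π/171) = 0.9998.
root = sin(π/171) = 0.01837  (since 1−cos² = sin²).
ω* = 2/(1+0.01837) = 1.9639
and ρ(B_{ω*}) = 1.9639 − 1 = 0.9639.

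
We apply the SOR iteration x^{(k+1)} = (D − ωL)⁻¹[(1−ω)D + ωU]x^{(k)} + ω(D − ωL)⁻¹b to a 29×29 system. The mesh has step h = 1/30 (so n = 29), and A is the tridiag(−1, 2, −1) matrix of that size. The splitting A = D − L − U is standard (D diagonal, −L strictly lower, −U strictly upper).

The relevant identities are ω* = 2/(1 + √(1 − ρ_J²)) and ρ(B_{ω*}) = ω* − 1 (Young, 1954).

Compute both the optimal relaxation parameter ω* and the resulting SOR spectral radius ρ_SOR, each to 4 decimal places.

ω* = 1.8107, ρ_SOR = 0.8107

[ρ_J] n=29: ρ(B_J) = cos(π/(n+1)) = cos(π/30) = 0.9945.
√(1−ρ_J²) = |sin(π/30)| = 0.10453
Then 2/(1+√(1−ρ_J²)) = 2/(1+0.10453); ω* = 2/1.10453 = 1.8107.
ρ_SOR = ω* − 1 ≈ 0.8107.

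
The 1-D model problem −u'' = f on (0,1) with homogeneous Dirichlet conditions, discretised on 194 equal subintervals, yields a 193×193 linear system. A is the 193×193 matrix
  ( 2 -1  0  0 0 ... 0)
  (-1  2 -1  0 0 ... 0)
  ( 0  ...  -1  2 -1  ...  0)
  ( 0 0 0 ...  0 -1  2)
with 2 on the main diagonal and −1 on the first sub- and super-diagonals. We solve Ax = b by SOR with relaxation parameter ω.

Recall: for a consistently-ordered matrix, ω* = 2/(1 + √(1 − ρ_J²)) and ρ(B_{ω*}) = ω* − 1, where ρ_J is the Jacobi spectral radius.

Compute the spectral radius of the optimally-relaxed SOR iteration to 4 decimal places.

ρ_SOR = 0.9681

With n=193, ρ(Jacobi) = cos(π/194) = 0.9999.
√(1−ρ_J²) = |sin(π/194)| = 0.01619
ω* = 2 / (1 + 0.01619) = 2 / 1.01619 ≈ 1.9681.
and ρ(B_{ω*}) = 1.9681 − 1 = 0.9681.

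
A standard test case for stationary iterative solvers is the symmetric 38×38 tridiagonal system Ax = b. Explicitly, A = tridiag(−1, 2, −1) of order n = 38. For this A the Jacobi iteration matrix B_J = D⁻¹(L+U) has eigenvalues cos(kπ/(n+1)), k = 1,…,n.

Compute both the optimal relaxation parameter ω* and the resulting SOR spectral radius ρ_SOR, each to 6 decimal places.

ρ_J = max_k |cos(kπ/39)| = cos(π/39) = 0.996757
root = sin(π/39) = 0.0804666  (since 1−cos² = sin²).
So ω* = 2/1.0804666 = 1.851052 (Young).
and ρ(B_{ω*}) = 1.851052 − 1 = 0.851052.

ω* = 1.851052, ρ_SOR = 0.851052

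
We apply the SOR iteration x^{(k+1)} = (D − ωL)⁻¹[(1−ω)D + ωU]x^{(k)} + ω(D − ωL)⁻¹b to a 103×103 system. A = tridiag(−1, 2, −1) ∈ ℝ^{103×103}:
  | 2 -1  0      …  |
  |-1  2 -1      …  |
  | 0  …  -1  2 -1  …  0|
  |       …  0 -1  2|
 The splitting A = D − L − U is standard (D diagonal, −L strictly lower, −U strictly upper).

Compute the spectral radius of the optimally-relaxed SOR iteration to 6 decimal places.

½·tridiag(1,0,1) at n=103: λ_k = cos(kπ/104); max |λ| at k=1 ⇒ ρ_J = cos(π/104) ≈ 0.999544.
√(1 − cos²(π/104)) = sin(π/104) ≈ 0.0302030.
ω* = 2/(1+0.0302030) = 1.941365
and ρ(B_{ω*}) = 1.941365 − 1 = 0.941365.

ρ_SOR = 0.941365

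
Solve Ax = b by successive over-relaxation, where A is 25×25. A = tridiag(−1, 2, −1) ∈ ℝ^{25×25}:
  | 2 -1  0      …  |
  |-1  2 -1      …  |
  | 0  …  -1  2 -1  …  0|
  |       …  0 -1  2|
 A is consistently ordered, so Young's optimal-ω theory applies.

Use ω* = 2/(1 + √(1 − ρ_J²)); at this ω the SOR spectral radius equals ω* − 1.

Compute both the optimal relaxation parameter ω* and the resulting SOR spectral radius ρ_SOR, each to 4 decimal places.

ρ_J = max_k |cos(kπ/26)| = cos(π/26) = 0.9927
√(1−ρ_J²) = |sin(π/26)| = 0.12054
ω* = 2 / (1 + 0.12054) = 2 / 1.12054 ≈ 1.7849.
At ω = 1.7849 every |λ(B_ω)| = ω−1, so ρ_SOR = 0.7849.

ω* = 1.7849, ρ_SOR = 0.7849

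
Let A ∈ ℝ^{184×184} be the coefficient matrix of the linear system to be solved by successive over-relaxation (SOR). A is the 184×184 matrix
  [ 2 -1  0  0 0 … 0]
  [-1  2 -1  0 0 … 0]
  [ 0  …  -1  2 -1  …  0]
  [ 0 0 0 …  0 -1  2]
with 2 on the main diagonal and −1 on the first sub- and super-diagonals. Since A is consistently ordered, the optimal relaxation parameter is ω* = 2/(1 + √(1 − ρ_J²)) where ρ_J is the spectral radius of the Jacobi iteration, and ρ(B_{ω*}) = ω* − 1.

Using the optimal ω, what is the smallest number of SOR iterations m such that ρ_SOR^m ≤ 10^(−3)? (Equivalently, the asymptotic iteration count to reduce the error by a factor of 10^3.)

m = 204

ρ_J = max_k |cos(kπ/185)| = cos(π/185) = 0.9998558
√(1 − cos²(π/185)) = sin(π/185) ≈ 0.0169808.
[ω*] 2 ÷ (1 + 0.0169808) = 2 ÷ 1.0169808 = 1.9666055.
ρ_SOR = ω* − 1 ≈ 0.9666055.
ρ_SOR^m ≤ 10^(−3) ⇔ m ≥ 3·ln10/(−ln 0.9666055) = 6.90776/0.0339648 = 203.380; m = ⌈203.380⌉ = 204.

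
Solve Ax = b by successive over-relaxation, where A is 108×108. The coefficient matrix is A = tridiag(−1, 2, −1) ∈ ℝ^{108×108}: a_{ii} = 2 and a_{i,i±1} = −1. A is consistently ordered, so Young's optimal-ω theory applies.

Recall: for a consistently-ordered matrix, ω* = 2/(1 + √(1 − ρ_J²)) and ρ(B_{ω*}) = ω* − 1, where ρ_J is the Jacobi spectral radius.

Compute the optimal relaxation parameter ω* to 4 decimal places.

ω* = 1.9440

[ρ_J] n=108: ρ(B_J) = cos(π/(n+1)) = cos(π/109) = 0.9996.
1 − cos²(π/109) = sin²(π/109) ⇒ √(1−ρ_J²) = sin(π/109) = 0.02882.
[ω*] 2 ÷ (1 + 0.02882) = 2 ÷ 1.02882 = 1.9440.
Hence ρ(B_{ω*}) = 1.9440 − 1 = 0.9440.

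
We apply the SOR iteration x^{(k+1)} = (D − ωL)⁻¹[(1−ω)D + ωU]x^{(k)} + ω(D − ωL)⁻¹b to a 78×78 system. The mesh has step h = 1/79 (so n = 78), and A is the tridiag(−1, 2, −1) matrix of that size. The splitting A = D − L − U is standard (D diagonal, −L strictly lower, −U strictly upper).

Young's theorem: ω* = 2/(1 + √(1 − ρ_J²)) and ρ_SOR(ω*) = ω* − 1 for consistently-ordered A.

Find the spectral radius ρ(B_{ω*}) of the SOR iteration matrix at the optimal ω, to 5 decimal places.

ρ_SOR = 0.92353

B_J for the 78×78 system has eigenvalues cos(kπ/79); ρ_J = cos(π/79) = 0.99921.
1 − cos²(π/79) = sin²(π/79) ⇒ √(1−ρ_J²) = sin(π/79) = 0.039757.
ω* = 2/(1+0.039757) = 1.92353
and ρ(B_{ω*}) = 1.92353 − 1 = 0.92353.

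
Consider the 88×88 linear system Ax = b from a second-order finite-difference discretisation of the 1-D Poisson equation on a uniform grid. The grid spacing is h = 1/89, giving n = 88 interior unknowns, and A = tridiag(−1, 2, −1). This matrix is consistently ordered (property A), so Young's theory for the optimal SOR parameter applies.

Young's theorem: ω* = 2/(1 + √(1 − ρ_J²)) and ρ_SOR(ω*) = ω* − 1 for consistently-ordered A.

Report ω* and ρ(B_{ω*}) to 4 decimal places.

ω* = 1.9318, ρ_SOR = 0.9318

With n=88, ρ(Jacobi) = cos(π/89) = 0.9994.
root = sin(π/89) = 0.03529  (since 1−cos² = sin²).
ω* = 2 / (1 + 0.03529) = 2 / 1.03529 ≈ 1.9318.
and ρ(B_{ω*}) = 1.9318 − 1 = 0.9318.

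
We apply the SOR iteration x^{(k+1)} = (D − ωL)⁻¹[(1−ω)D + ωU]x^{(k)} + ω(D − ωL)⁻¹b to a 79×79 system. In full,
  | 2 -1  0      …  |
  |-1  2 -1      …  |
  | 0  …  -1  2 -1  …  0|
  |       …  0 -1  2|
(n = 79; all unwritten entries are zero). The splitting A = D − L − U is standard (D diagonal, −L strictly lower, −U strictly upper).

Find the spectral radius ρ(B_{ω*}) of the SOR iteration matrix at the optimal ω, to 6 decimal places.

½·tridiag(1,0,1) at n=79: λ_k = cos(kπ/80); max |λ| at k=1 ⇒ ρ_J = cos(π/80) ≈ 0.999229.
1 − cos²(π/80) = sin²(π/80) ⇒ √(1−ρ_J²) = sin(π/80) = 0.0392598.
Then 2/(1+√(1−ρ_J²)) = 2/(1+0.0392598); ω* = 2/1.0392598 = 1.924447.
ρ(B_{ω*}) = ω*−1 = 0.924447

ρ_SOR = 0.924447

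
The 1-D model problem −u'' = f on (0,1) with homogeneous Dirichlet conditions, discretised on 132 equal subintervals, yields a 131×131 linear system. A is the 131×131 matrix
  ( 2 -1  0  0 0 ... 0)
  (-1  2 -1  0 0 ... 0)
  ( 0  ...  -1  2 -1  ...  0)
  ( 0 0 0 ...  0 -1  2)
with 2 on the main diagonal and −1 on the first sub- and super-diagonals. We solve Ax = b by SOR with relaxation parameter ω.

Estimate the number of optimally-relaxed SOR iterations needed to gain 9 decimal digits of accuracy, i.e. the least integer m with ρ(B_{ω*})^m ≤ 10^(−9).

m = 436

B_J for the 131×131 system has eigenvalues cos(kπ/132); ρ_J = cos(π/132) = 0.9997168.
1 − cos²(π/132) = sin²(π/132) ⇒ √(1−ρ_J²) = sin(π/132) = 0.0237977.
ω* = 2/(1+0.0237977) = 1.9535109
Hence ρ(B_{ω*}) = 1.9535109 − 1 = 0.9535109.
m ≥ 9·ln10 / (−ln 0.9535109) = 435.323; smallest integer m = 436.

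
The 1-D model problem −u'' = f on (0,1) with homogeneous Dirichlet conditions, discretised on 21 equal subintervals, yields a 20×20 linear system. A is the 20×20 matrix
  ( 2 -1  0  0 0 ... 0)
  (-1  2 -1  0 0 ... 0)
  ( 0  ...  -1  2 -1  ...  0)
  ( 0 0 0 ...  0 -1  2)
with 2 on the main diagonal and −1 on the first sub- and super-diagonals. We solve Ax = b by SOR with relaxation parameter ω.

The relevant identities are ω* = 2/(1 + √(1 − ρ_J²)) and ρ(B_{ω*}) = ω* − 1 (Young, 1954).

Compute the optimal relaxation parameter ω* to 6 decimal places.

ρ_J = max_k |cos(kπ/21)| = cos(π/21) = 0.988831
1 − cos²(π/21) = sin²(π/21) ⇒ √(1−ρ_J²) = sin(π/21) = 0.1490423.
So ω* = 2/1.1490423 = 1.740580 (Young).
At ω = 1.740580 every |λ(B_ω)| = ω−1, so ρ_SOR = 0.740580.

ω* = 1.740580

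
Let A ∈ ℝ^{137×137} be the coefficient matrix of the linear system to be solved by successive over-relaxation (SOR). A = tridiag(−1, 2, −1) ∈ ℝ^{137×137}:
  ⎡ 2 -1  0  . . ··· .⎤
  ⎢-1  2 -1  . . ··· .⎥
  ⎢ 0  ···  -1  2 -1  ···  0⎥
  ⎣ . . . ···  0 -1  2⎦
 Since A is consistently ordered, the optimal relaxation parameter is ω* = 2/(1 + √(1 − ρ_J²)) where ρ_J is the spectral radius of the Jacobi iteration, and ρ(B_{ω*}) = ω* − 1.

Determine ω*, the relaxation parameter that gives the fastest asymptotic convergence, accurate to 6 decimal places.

ω* = 1.955487

½·tridiag(1,0,1) at n=137: λ_k = cos(kπ/138); max |λ| at k=1 ⇒ ρ_J = cos(π/138) ≈ 0.999741.
√(1 − cos²(π/138)) = sin(π/138) ≈ 0.0227632.
ω* = 2/(1 + 0.0227632) = 2/1.0227632 = 1.955487.
ρ_SOR = ω* − 1 ≈ 0.955487.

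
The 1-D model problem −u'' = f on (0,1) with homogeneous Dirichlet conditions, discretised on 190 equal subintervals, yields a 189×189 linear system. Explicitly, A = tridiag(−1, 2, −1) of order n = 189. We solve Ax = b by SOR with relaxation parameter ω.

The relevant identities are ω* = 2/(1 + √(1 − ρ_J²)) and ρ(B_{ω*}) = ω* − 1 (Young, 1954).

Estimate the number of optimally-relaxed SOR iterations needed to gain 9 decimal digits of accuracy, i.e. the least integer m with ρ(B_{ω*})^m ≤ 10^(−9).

m = 627

spectrum of D⁻¹(L+U) = {cos(kπ/190) : 1≤k≤189}; ρ_J = cos(π/190) = 0.9998633.
√(1−ρ_J²) simplifies to sin(π/190) = 0.0165339.
ω* = 2 / (1 + 0.0165339) = 2 / 1.0165339 ≈ 1.9674700.
ρ(B_{ω*}) = ω*−1 = 0.9674700
ρ_SOR^m ≤ 10^(−9) ⇔ m ≥ 9·ln10/(−ln 0.9674700) = 20.7233/0.0330709 = 626.632; m = ⌈626.632⌉ = 627.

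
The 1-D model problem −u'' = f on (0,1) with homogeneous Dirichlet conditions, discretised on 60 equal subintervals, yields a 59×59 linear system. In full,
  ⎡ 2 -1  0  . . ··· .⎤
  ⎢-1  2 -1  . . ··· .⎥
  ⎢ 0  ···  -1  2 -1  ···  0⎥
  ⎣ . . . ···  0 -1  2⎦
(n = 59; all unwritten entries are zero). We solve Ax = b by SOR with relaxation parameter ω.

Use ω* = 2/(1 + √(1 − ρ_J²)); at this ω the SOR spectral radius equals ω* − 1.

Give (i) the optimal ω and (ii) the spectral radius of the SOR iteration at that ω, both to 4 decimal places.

ω* = 1.9005, ρ_SOR = 0.9005

½·tridiag(1,0,1) at n=59: λ_k = cos(kπ/60); max |λ| at k=1 ⇒ ρ_J = cos(π/60) ≈ 0.9986.
root = sin(π/60) = 0.05234  (since 1−cos² = sin²).
So ω* = 2/1.05234 = 1.9005 (Young).
Hence ρ(B_{ω*}) = 1.9005 − 1 = 0.9005.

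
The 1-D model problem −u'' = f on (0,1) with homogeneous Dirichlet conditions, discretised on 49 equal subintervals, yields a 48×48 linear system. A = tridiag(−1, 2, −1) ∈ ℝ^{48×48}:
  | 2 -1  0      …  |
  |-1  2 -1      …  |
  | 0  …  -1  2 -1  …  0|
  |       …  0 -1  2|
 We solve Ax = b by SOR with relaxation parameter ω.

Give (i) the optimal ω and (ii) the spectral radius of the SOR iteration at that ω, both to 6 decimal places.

ω* = 1.879575, ρ_SOR = 0.879575

½·tridiag(1,0,1) at n=48: λ_k = cos(kπ/49); max |λ| at k=1 ⇒ ρ_J = cos(π/49) ≈ 0.997945.
√(1 − cos²(π/49)) = sin(π/49) ≈ 0.0640702.
ω* = 2 / (1 + 0.0640702) = 2 / 1.0640702 ≈ 1.879575.
ρ(B_{ω*}) = ω*−1 = 0.879575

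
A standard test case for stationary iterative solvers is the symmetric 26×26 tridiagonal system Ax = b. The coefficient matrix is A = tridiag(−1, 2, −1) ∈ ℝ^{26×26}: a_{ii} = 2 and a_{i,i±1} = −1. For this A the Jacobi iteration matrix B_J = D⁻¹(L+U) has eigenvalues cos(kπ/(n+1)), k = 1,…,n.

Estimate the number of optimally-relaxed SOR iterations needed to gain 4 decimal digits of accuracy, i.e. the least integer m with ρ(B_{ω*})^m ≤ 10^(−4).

m = 40

[ρ_J] n=26: ρ(B_J) = cos(π/(n+1)) = cos(π/27) = 0.9932384.
√(1−ρ_J²) = |sin(π/27)| = 0.1160929
ω* = 2/(1+0.1160929) = 1.7919655
At ω = 1.7919655 every |λ(B_ω)| = ω−1, so ρ_SOR = 0.7919655.
(0.7919655)^m ≤ 10^{−4}  ⇒  m·ln(0.7919655) ≤ −4·ln10  ⇒  m ≥ 39.489  ⇒  m = 40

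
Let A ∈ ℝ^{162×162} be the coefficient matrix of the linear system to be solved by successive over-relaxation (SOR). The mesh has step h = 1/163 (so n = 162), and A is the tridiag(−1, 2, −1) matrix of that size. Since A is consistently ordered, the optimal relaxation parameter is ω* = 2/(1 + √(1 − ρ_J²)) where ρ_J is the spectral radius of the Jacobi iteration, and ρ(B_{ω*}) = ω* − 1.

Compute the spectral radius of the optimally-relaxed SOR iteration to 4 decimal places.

ρ_SOR = 0.9622

B_J for the 162×162 system has eigenvalues cos(kπ/163); ρ_J = cos(π/163) = 0.9998.
root = sin(π/163) = 0.01927  (since 1−cos² = sin²).
ω* = 2/(1+0.01927) = 1.9622
At ω = 1.9622 every |λ(B_ω)| = ω−1, so ρ_SOR = 0.9622.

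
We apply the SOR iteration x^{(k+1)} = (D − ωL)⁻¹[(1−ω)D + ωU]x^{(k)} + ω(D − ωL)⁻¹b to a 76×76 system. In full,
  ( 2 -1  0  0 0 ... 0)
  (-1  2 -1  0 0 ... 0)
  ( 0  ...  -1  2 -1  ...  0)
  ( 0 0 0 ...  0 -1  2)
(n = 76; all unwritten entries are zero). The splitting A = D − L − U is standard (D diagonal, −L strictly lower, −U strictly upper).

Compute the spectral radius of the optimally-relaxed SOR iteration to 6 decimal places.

ρ_SOR = 0.921620

B_J for the 76×76 system has eigenvalues cos(kπ/77); ρ_J = cos(π/77) = 0.999168.
√(1−ρ_J²) = |sin(π/77)| = 0.0407886
ω* = 2/(1+0.0407886) = 1.921620
ρ_SOR = ω* − 1 = 1.921620 − 1 = 0.921620.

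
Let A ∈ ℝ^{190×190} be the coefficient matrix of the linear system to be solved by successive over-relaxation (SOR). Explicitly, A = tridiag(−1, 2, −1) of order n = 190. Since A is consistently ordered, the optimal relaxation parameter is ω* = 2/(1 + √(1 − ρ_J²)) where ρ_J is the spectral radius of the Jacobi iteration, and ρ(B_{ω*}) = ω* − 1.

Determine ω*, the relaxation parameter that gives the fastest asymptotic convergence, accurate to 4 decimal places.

With n=190, ρ(Jacobi) = cos(π/191) = 0.9999.
1 − cos²(π/191) = sin²(π/191) ⇒ √(1−ρ_J²) = sin(π/191) = 0.01645.
Then 2/(1+√(1−ρ_J²)) = 2/(1+0.01645); ω* = 2/1.01645 = 1.9676.
At ω = 1.9676 every |λ(B_ω)| = ω−1, so ρ_SOR = 0.9676.

ω* = 1.9676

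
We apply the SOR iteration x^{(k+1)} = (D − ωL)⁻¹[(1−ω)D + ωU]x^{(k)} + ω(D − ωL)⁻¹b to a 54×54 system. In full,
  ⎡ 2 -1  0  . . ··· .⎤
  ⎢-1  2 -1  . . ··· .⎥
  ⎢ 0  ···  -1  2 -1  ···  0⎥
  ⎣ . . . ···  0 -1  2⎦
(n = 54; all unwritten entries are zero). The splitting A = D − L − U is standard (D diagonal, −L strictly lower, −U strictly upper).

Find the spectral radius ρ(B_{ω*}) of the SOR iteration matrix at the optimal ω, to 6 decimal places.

[ρ_J] n=54: ρ(B_J) = cos(π/(n+1)) = cos(π/55) = 0.998369.
root = sin(π/55) = 0.0570888  (since 1−cos² = sin²).
ω* = 2 / (1 + 0.0570888) = 2 / 1.0570888 ≈ 1.891989.
ρ_SOR = ω* − 1 = 1.891989 − 1 = 0.891989.

ρ_SOR = 0.891989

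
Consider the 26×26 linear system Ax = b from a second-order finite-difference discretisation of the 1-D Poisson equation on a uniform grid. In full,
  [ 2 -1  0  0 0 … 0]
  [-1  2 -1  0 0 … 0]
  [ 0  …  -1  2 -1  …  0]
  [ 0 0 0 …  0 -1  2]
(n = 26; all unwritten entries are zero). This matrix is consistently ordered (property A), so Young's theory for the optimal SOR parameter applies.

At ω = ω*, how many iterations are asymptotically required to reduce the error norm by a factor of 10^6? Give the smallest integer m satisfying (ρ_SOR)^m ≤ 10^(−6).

m = 60

With n=26, ρ(Jacobi) = cos(π/27) = 0.9932384.
√(1−ρ_J²) = |sin(π/27)| = 0.1160929
Young: ω* = 2/(1+√(1−ρ_J²)) = 2/(1+0.1160929) = 2/1.1160929 = 1.7919655.
Hence ρ(B_{ω*}) = 1.7919655 − 1 = 0.7919655.
Need (0.7919655)^m ≤ 10^(−6): m ≥ 6·ln10/|ln 0.7919655| = 13.8155/0.233237 = 59.234 ⇒ m = 60.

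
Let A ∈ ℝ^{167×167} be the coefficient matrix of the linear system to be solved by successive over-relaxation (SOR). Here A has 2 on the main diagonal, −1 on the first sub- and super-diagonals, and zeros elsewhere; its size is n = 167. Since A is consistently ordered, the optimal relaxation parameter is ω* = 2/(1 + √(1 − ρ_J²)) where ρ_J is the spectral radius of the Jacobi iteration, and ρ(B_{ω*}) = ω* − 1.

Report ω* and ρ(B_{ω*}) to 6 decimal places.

[ρ_J] n=167: ρ(B_J) = cos(π/(n+1)) = cos(π/168) = 0.999825.
root = sin(π/168) = 0.0186989  (since 1−cos² = sin²).
Then 2/(1+√(1−ρ_J²)) = 2/(1+0.0186989); ω* = 2/1.0186989 = 1.963289.
and ρ(B_{ω*}) = 1.963289 − 1 = 0.963289.

ω* = 1.963289, ρ_SOR = 0.963289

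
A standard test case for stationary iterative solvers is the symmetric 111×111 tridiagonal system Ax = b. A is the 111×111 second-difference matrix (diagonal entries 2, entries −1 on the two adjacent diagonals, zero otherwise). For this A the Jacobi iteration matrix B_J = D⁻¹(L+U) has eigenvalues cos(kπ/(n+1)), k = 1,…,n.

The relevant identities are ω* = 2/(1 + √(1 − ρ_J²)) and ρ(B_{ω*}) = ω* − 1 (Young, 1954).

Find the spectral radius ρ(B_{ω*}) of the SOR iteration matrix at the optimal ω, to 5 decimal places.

ρ_SOR = 0.94544

½·tridiag(1,0,1) at n=111: λ_k = cos(kπ/112); max |λ| at k=1 ⇒ ρ_J = cos(π/112) ≈ 0.99961.
1 − cos²(π/112) = sin²(π/112) ⇒ √(1−ρ_J²) = sin(π/112) = 0.028046.
ω* = 2/(1 + 0.028046) = 2/1.028046 = 1.94544.
[ρ_SOR] ω* − 1 = 0.94544.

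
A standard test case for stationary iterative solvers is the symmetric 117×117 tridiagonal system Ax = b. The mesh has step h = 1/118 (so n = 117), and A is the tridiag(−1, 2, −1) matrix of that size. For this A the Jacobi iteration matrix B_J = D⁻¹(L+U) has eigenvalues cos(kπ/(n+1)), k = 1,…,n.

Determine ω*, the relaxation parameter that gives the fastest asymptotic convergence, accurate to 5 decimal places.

ω* = 1.94814

spectrum of D⁻¹(L+U) = {cos(kπ/118) : 1≤k≤117}; ρ_J = cos(π/118) = 0.99965.
√(1−ρ_J²) = |sin(π/118)| = 0.026621
Then 2/(1+√(1−ρ_J²)) = 2/(1+0.026621); ω* = 2/1.026621 = 1.94814.
ρ_SOR = ω* − 1 ≈ 0.94814.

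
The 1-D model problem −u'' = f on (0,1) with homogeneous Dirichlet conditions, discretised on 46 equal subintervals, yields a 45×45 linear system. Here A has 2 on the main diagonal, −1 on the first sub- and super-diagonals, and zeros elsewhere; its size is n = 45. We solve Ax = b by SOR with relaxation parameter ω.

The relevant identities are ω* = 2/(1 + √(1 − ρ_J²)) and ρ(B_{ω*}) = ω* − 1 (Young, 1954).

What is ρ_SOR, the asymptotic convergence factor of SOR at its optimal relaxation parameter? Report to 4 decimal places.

ρ_SOR = 0.8722

[ρ_J] n=45: ρ(B_J) = cos(π/(n+1)) = cos(π/46) = 0.9977.
√(1−ρ_J²) simplifies to sin(π/46) = 0.06824.
ω* = 2/(1+0.06824) = 1.8722
At ω = 1.8722 every |λ(B_ω)| = ω−1, so ρ_SOR = 0.8722.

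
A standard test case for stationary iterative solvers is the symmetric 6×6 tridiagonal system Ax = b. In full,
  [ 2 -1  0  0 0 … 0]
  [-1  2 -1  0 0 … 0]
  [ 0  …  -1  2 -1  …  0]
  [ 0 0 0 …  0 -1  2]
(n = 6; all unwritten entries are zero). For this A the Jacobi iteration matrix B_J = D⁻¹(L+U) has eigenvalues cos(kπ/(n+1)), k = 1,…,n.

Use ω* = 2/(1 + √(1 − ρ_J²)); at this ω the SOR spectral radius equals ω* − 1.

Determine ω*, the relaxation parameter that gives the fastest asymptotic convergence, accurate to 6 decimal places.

[ρ_J] n=6: ρ(B_J) = cos(π/(n+1)) = cos(π/7) = 0.900969.
√(1−ρ_J²) simplifies to sin(π/7) = 0.4338837.
ω* = 2/(1+0.4338837) = 1.394813
and ρ(B_{ω*}) = 1.394813 − 1 = 0.394813.

ω* = 1.394813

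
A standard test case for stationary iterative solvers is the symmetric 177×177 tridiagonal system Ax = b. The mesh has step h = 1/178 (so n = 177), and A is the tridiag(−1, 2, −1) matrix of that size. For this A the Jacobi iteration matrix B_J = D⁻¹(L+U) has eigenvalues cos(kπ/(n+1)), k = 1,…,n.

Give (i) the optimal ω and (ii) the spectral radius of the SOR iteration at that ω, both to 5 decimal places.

ω* = 1.96532, ρ_SOR = 0.96532

½·tridiag(1,0,1) at n=177: λ_k = cos(kπ/178); max |λ| at k=1 ⇒ ρ_J = cos(π/178) ≈ 0.99984.
1 − cos²(π/178) = sin²(π/178) ⇒ √(1−ρ_J²) = sin(π/178) = 0.017648.
Then 2/(1+√(1−ρ_J²)) = 2/(1+0.017648); ω* = 2/1.017648 = 1.96532.
[ρ_SOR] ω* − 1 = 0.96532.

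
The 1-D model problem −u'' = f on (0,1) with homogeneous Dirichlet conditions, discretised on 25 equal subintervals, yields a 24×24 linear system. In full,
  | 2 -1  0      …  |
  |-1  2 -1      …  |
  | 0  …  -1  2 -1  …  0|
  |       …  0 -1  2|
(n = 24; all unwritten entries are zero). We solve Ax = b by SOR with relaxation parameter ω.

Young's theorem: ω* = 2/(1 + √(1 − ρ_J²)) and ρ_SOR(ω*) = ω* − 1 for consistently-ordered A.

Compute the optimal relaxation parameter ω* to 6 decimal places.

ω* = 1.777251

ρ_J = max_k |cos(kπ/25)| = cos(π/25) = 0.992115
√(1−ρ_J²) = |sin(π/25)| = 0.1253332
ω* = 2/(1 + 0.1253332) = 2/1.1253332 = 1.777251.
[ρ_SOR] ω* − 1 = 0.777251.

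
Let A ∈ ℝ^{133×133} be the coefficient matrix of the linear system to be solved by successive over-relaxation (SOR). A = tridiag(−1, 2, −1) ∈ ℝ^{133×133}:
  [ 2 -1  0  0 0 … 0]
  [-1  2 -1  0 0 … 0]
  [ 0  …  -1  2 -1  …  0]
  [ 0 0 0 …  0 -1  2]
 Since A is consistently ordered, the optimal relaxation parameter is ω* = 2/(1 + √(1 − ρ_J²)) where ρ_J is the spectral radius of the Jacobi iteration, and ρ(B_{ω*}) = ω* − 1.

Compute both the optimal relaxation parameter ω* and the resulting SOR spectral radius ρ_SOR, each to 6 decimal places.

B_J for the 133×133 system has eigenvalues cos(kπ/134); ρ_J = cos(π/134) = 0.999725.
1 − cos²(π/134) = sin²(π/134) ⇒ √(1−ρ_J²) = sin(π/134) = 0.0234426.
[ω*] 2 ÷ (1 + 0.0234426) = 2 ÷ 1.0234426 = 1.954189.
ρ_SOR = ω* − 1 ≈ 0.954189.

ω* = 1.954189, ρ_SOR = 0.954189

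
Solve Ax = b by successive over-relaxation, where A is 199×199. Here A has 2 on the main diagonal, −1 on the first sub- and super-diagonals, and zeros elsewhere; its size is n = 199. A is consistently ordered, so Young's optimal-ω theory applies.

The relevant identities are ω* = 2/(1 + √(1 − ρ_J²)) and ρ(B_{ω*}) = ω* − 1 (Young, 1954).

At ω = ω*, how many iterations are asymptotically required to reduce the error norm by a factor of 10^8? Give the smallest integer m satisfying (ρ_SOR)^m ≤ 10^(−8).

m = 587

n=199: λ(B_J) = 1 − λ(A)/2 = cos(kπ/200); k=1 gives ρ_J = 0.9998766.
√(1 − cos²(π/200)) = sin(π/200) ≈ 0.0157073.
ω* = 2/(1+0.0157073) = 1.9690712
and ρ(B_{ω*}) = 1.9690712 − 1 = 0.9690712.
For 8 digits: m = 8·ln10 / (−ln 0.9690712) = 18.4207/0.0314172 = 586.325; round up → m = 587.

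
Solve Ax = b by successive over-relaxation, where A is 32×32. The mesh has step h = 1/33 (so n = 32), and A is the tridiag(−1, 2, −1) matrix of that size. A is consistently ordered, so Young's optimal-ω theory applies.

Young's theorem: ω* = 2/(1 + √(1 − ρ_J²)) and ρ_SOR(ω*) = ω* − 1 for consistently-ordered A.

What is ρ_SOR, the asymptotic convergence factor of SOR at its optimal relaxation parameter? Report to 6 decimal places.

ρ_SOR = 0.826391

[ρ_J] n=32: ρ(B_J) = cos(π/(n+1)) = cos(π/33) = 0.995472.
√(1−ρ_J²) simplifies to sin(π/33) = 0.0950560.
ω* = 2/(1 + 0.0950560) = 2/1.0950560 = 1.826391.
[ρ_SOR] ω* − 1 = 0.826391.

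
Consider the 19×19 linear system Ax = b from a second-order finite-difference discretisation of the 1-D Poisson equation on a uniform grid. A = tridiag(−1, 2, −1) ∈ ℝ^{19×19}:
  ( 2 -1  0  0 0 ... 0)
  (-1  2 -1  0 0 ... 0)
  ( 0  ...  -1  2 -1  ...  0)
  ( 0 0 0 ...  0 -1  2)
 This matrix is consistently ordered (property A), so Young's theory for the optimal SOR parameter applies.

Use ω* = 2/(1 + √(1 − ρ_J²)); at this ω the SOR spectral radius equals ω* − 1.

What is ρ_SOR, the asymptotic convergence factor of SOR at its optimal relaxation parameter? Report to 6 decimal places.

ρ_SOR = 0.729454

½·tridiag(1,0,1) at n=19: λ_k = cos(kπ/20); max |λ| at k=1 ⇒ ρ_J = cos(π/20) ≈ 0.987688.
√(1−ρ_J²) simplifies to sin(π/20) = 0.1564345.
ω* = 2 / (1 + 0.1564345) = 2 / 1.1564345 ≈ 1.729454.
ρ_SOR = ω* − 1 = 1.729454 − 1 = 0.729454.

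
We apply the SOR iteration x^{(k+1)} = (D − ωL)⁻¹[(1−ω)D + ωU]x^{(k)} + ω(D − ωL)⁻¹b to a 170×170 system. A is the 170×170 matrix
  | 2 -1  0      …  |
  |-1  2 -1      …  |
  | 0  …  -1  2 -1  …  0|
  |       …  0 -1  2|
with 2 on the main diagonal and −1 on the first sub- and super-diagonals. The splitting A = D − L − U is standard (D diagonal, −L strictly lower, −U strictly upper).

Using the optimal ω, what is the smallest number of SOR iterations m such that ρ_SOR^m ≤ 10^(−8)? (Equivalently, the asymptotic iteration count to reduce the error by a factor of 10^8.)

m = 502

spectrum of D⁻¹(L+U) = {cos(kπ/171) : 1≤k≤170}; ρ_J = cos(π/171) = 0.9998312.
root = sin(π/171) = 0.0183709  (since 1−cos² = sin²).
ω* = 2 / (1 + 0.0183709) = 2 / 1.0183709 ≈ 1.9639210.
ρ(B_{ω*}) = ω*−1 = 0.9639210
ρ_SOR^m ≤ 10^(−8) ⇔ m ≥ 8·ln10/(−ln 0.9639210) = 18.4207/0.0367459 = 501.299; m = ⌈501.299⌉ = 502.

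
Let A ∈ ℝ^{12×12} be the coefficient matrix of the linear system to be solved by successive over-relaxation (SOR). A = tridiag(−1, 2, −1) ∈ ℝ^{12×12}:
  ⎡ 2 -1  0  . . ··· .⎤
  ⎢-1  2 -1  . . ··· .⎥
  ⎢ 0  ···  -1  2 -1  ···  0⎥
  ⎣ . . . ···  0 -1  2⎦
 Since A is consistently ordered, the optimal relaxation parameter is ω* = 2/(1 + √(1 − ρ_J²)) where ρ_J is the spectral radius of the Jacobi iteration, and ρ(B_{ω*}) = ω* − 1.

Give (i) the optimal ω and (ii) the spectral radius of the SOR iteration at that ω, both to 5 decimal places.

n=12: λ(B_J) = 1 − λ(A)/2 = cos(kπ/13); k=1 gives ρ_J = 0.97094.
root = sin(π/13) = 0.239316  (since 1−cos² = sin²).
ω* = 2/(1+0.239316) = 1.61379
and ρ(B_{ω*}) = 1.61379 − 1 = 0.61379.

ω* = 1.61379, ρ_SOR = 0.61379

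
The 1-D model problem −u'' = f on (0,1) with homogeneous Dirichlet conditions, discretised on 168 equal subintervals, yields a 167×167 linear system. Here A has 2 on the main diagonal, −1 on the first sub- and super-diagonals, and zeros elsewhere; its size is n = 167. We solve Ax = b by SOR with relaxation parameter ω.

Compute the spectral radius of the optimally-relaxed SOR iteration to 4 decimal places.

ρ_SOR = 0.9633

ρ_J = max_k |cos(kπ/168)| = cos(π/168) = 0.9998
√(1−ρ_J²) = |sin(π/168)| = 0.01870
ω* = 2/(1+0.01870) = 1.9633
ρ_SOR = ω* − 1 = 1.9633 − 1 = 0.9633.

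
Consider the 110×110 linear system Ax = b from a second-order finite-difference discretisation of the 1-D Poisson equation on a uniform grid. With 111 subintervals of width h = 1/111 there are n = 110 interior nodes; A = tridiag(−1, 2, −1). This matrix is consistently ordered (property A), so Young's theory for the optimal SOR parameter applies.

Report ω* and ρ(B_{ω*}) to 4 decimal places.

ω* = 1.9450, ρ_SOR = 0.9450

B_J for the 110×110 system has eigenvalues cos(kπ/111); ρ_J = cos(π/111) = 0.9996.
√(1−ρ_J²) simplifies to sin(π/111) = 0.02830.
Then 2/(1+√(1−ρ_J²)) = 2/(1+0.02830); ω* = 2/1.02830 = 1.9450.
At ω = 1.9450 every |λ(B_ω)| = ω−1, so ρ_SOR = 0.9450.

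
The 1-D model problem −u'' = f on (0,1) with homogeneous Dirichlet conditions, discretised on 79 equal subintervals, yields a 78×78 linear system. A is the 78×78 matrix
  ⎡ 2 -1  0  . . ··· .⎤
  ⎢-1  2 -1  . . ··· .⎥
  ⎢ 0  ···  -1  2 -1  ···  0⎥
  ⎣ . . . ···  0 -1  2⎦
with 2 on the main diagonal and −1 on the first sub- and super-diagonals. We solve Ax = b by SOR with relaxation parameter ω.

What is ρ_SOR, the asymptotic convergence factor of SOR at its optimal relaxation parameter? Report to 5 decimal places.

ρ_SOR = 0.92353

½·tridiag(1,0,1) at n=78: λ_k = cos(kπ/79); max |λ| at k=1 ⇒ ρ_J = cos(π/79) ≈ 0.99921.
√(1−ρ_J²) simplifies to sin(π/79) = 0.039757.
ω* = 2/(1 + 0.039757) = 2/1.039757 = 1.92353.
ρ(B_{ω*}) = ω*−1 = 0.92353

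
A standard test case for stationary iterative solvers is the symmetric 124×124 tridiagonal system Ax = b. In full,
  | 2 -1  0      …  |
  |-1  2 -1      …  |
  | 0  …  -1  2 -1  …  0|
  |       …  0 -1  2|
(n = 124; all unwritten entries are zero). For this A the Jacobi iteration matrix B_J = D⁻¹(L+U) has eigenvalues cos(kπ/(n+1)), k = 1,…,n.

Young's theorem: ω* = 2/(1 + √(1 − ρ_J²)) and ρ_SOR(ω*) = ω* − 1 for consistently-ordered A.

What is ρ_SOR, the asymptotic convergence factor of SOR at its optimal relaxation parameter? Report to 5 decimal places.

ρ_SOR = 0.95097

With n=124, ρ(Jacobi) = cos(π/125) = 0.99968.
√(1 − cos²(π/125)) = sin(π/125) ≈ 0.025130.
[ω*] 2 ÷ (1 + 0.025130) = 2 ÷ 1.025130 = 1.95097.
ρ_SOR = ω* − 1 ≈ 0.95097.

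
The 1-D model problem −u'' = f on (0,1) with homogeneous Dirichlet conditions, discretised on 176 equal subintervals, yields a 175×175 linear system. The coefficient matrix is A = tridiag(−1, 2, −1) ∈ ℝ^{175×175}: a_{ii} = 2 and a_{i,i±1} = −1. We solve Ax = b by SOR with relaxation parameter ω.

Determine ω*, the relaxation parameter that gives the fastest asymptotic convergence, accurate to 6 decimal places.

With n=175, ρ(Jacobi) = cos(π/176) = 0.999841.
√(1−ρ_J²) simplifies to sin(π/176) = 0.0178490.
ω* = 2 / (1 + 0.0178490) = 2 / 1.0178490 ≈ 1.964928.
ρ(B_{ω*}) = ω*−1 = 0.964928

ω* = 1.964928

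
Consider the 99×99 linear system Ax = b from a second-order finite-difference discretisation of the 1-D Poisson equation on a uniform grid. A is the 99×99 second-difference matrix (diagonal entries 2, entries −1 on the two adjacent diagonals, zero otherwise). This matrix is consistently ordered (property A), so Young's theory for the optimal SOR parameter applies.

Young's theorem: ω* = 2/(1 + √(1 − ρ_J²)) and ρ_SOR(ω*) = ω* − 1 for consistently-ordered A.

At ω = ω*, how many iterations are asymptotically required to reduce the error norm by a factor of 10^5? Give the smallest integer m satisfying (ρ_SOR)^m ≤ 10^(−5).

m = 184

ρ_J = max_k |cos(kπ/100)| = cos(π/100) = 0.9995066
√(1−ρ_J²) simplifies to sin(π/100) = 0.0314108.
Young: ω* = 2/(1+√(1−ρ_J²)) = 2/(1+0.0314108) = 2/1.0314108 = 1.9390916.
ρ_SOR = ω* − 1 = 1.9390916 − 1 = 0.9390916.
(0.9390916)^m ≤ 10^{−5}  ⇒  m·ln(0.9390916) ≤ −5·ln10  ⇒  m ≥ 183.203  ⇒  m = 184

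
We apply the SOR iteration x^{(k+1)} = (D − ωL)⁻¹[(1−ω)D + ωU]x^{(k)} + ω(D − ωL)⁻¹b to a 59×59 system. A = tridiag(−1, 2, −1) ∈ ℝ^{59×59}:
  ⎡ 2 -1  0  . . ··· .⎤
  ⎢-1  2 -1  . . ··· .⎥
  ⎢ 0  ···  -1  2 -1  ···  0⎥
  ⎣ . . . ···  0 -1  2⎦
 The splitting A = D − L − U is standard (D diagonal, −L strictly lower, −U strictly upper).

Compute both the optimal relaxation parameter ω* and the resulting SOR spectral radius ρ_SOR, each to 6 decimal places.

ω* = 1.900534, ρ_SOR = 0.900534

spectrum of D⁻¹(L+U) = {cos(kπ/60) : 1≤k≤59}; ρ_J = cos(π/60) = 0.998630.
√(1−ρ_J²) = |sin(π/60)| = 0.0523360
ω* = 2/(1 + 0.0523360) = 2/1.0523360 = 1.900534.
[ρ_SOR] ω* − 1 = 0.900534.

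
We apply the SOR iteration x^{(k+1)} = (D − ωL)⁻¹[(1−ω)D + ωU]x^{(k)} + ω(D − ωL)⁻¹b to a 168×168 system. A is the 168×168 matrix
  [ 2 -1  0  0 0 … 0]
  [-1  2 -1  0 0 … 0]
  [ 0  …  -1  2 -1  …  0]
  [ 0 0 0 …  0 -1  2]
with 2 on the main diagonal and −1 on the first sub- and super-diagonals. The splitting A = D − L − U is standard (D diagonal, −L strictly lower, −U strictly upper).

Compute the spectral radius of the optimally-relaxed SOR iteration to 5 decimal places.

ρ_SOR = 0.96350

spectrum of D⁻¹(L+U) = {cos(kπ/169) : 1≤k≤168}; ρ_J = cos(π/169) = 0.99983.
√(1−ρ_J²) = |sin(π/169)| = 0.018588
So ω* = 2/1.018588 = 1.96350 (Young).
[ρ_SOR] ω* − 1 = 0.96350.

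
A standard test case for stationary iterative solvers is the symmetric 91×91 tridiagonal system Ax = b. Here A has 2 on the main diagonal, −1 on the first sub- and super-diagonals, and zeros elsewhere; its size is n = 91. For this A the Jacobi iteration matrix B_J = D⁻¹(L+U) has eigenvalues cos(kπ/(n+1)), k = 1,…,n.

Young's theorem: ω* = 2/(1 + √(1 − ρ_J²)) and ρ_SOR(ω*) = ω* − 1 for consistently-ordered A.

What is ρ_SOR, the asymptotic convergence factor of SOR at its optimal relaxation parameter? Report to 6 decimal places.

½·tridiag(1,0,1) at n=91: λ_k = cos(kπ/92); max |λ| at k=1 ⇒ ρ_J = cos(π/92) ≈ 0.999417.
root = sin(π/92) = 0.0341411  (since 1−cos² = sin²).
Then 2/(1+√(1−ρ_J²)) = 2/(1+0.0341411); ω* = 2/1.0341411 = 1.933972.
At ω = 1.933972 every |λ(B_ω)| = ω−1, so ρ_SOR = 0.933972.

ρ_SOR = 0.933972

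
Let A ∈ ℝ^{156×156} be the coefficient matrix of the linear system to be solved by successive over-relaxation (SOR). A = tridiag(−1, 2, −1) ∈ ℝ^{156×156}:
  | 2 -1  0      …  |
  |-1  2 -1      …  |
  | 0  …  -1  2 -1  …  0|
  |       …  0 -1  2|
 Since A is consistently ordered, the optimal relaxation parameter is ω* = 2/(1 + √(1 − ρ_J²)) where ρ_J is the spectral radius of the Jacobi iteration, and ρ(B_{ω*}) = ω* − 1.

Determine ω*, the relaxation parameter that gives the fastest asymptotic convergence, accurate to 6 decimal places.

ω* = 1.960767

½·tridiag(1,0,1) at n=156: λ_k = cos(kπ/157); max |λ| at k=1 ⇒ ρ_J = cos(π/157) ≈ 0.999800.
√(1 − cos²(π/157)) = sin(π/157) ≈ 0.0200088.
Young: ω* = 2/(1+√(1−ρ_J²)) = 2/(1+0.0200088) = 2/1.0200088 = 1.960767.
[ρ_SOR] ω* − 1 = 0.960767.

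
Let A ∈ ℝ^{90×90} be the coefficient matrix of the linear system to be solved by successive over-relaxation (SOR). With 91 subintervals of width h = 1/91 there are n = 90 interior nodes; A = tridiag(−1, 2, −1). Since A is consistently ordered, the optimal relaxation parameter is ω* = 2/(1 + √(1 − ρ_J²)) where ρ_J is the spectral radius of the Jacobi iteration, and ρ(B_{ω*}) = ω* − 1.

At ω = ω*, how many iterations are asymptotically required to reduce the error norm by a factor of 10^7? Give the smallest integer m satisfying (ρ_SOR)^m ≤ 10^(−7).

ρ_J = max_k |cos(kπ/91)| = cos(π/91) = 0.9994041
√(1 − cos²(π/91)) = sin(π/91) ≈ 0.0345161.
So ω* = 2/1.0345161 = 1.9332710 (Young).
Hence ρ(B_{ω*}) = 1.9332710 − 1 = 0.9332710.
7·ln10 = 16.1181; −ln(0.9332710) = 0.0690597; m = ⌈16.1181/0.0690597⌉ = ⌈233.394⌉ = 234.

m = 234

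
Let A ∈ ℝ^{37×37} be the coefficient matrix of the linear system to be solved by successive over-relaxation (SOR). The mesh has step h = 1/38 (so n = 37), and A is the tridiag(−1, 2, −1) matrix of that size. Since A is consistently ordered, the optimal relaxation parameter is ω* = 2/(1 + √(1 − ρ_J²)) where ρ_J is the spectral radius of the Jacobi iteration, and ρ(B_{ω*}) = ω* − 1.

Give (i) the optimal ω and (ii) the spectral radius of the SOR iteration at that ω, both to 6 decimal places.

ρ_J = max_k |cos(kπ/38)| = cos(π/38) = 0.996584
√(1 − cos²(π/38)) = sin(π/38) ≈ 0.0825793.
Young: ω* = 2/(1+√(1−ρ_J²)) = 2/(1+0.0825793) = 2/1.0825793 = 1.847440.
ρ_SOR = ω* − 1 ≈ 0.847440.

ω* = 1.847440, ρ_SOR = 0.847440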